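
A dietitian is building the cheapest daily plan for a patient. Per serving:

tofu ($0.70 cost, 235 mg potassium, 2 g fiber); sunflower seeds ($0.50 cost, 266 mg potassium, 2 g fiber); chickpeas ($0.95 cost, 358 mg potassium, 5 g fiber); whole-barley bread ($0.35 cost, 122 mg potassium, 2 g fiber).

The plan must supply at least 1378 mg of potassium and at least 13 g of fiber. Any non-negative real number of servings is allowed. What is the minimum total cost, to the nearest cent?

tofu only: max(1378/235, 13/2) = 6.5 servings → $4.55.
sunflower seeds only: max(1378/266, 13/2) = 6.5 servings → $3.25.
chickpeas only: max(1378/358, 13/5) = 3.849 servings → $3.66.
whole-barley bread only: max(1378/122, 13/2) = 11.3 servings → $3.95.
tofu + sunflower seeds: intersection lies outside the first quadrant.
tofu + chickpeas with both tight: 4.871 servings and 0.6514 servings → $4.03.
tofu + whole-barley bread with both tight: 5.177 servings and 1.323 servings → $4.09.
sunflower seeds + chickpeas with both tight: 3.642 servings and 1.143 servings → $2.91.
sunflower seeds + whole-barley bread with both tight: 4.062 servings and 2.438 servings → $2.88.
chickpeas + whole-barley bread: the both-tight solution has a negative serving — not a feasible corner.
Cheapest feasible corner: $2.88.

$2.88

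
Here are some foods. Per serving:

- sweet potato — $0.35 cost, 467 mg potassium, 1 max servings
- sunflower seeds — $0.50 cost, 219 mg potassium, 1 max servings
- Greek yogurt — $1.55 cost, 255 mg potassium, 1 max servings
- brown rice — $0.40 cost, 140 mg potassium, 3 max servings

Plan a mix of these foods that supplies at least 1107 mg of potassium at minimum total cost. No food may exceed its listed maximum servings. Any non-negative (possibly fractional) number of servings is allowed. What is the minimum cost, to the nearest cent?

$2.06

Cost per mg of potassium: sweet potato $0.0007, sunflower seeds $0.0023, brown rice $0.0029, Greek yogurt $0.0061.
Take 1 serving of sweet potato: +467.0 mg potassium for $0.35 (total $0.35, still need 640.0 mg).
Take 1 serving of sunflower seeds: +219.0 mg potassium for $0.50 (total $0.85, still need 421.0 mg).
Take 3 servings of brown rice: +420.0 mg potassium for $1.20 (total $2.05, still need 1.0 mg).
Take 0.003922 servings of Greek yogurt: +1.0 mg potassium for $0.01 (total $2.06, still need 0.0 mg).
Filling from the cheapest source first is optimal under one linear minimum: $2.06.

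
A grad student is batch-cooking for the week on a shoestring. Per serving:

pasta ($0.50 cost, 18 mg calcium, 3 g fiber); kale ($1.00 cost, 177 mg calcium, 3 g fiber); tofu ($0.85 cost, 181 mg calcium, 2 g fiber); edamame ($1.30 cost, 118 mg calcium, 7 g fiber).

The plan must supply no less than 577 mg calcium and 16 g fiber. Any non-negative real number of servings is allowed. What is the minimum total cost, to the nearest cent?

$3.97

Check every corner: each single food scaled to meet both minima, and each pair solved so both constraints bind.
pasta only: max(577/18, 16/3) = 32.06 servings → $16.03.
kale only: max(577/177, 16/3) = 5.333 servings → $5.33.
tofu only: max(577/181, 16/2) = 8 servings → $6.80.
edamame only: max(577/118, 16/7) = 4.89 servings → $6.36.
pasta + kale with both tight: 2.308 servings and 3.025 servings → $4.18.
pasta + tofu with both tight: 3.436 servings and 2.846 servings → $4.14.
pasta + edamame: the both-tight solution has a negative serving — not a feasible corner.
kale + tofu: the both-tight solution has a negative serving — not a feasible corner.
kale + edamame with both tight: 2.431 servings and 1.244 servings → $4.05.
tofu + edamame with both tight: 2.086 servings and 1.69 servings → $3.97.
Cheapest feasible corner: $3.97.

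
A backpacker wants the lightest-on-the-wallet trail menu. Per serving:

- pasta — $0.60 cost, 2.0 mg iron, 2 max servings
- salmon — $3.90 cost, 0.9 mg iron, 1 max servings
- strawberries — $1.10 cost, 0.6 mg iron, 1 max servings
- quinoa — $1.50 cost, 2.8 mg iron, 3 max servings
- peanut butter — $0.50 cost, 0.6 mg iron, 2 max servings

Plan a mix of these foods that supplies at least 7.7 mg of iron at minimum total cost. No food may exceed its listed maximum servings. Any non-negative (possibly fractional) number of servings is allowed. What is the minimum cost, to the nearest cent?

Cost per mg of iron: pasta $0.3000, quinoa $0.5357, peanut butter $0.8333, strawberries $1.8333, salmon $4.3333.
Take 2 servings of pasta: +4.0 mg iron for $1.20 (total $1.20, still need 3.7 mg).
Take 1.321 servings of quinoa: +3.7 mg iron for $1.98 (total $3.18, still need 0.0 mg).
Greedy by cheapest-per-mg is optimal for a single linear constraint, so the minimum cost is $3.18.

$3.18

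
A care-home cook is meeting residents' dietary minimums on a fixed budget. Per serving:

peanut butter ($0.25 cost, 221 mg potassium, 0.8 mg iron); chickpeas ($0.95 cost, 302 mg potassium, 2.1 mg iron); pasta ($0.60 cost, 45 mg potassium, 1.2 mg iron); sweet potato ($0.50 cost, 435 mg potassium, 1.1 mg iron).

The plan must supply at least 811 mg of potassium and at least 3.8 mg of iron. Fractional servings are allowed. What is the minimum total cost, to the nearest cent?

$1.19

For a min-cost LP with two ≥-constraints, a basic feasible solution has at most two positive variables.
peanut butter only: max(811/221, 3.8/0.8) = 4.75 servings → $1.19.
chickpeas only: max(811/302, 3.8/2.1) = 2.685 servings → $2.55.
pasta only: max(811/45, 3.8/1.2) = 18.02 servings → $10.81.
sweet potato only: max(811/435, 3.8/1.1) = 3.455 servings → $1.73.
peanut butter + chickpeas with both tight: 2.497 servings and 0.8584 servings → $1.44.
peanut butter + pasta with both tight: 3.5 servings and 0.8333 servings → $1.38.
peanut butter + sweet potato with both targets exact would need a negative amount; discard.
chickpeas + pasta: the both-tight solution has a negative serving — not a feasible corner.
chickpeas + sweet potato with both tight: 1.309 servings and 0.9556 servings → $1.72.
pasta + sweet potato with both tight: 1.61 servings and 1.698 servings → $1.82.
So the least-cost plan costs $1.19.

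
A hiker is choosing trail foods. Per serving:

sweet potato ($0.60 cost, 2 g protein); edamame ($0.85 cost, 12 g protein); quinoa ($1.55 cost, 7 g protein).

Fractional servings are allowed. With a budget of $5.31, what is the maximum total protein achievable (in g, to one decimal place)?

75.0 g

Protein per dollar: edamame 14.12, quinoa 4.516, sweet potato 3.333.
With no serving limits, spend the whole cost allowance on edamame: $5.31 / $0.85 × 12 g = 75.0 g.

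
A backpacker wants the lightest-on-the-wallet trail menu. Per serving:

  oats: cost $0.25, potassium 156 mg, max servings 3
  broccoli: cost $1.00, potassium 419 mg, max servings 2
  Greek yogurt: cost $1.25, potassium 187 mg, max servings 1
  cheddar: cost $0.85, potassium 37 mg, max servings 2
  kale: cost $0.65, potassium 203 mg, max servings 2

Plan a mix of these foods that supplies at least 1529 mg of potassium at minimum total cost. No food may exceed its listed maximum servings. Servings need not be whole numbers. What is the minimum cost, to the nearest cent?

$3.46

Cost per mg of potassium: oats $0.0016, broccoli $0.0024, kale $0.0032, Greek yogurt $0.0067, cheddar $0.0230.
Take 3 servings of oats: +468.0 mg potassium for $0.75 (total $0.75, still need 1061.0 mg).
Take 2 servings of broccoli: +838.0 mg potassium for $2.00 (total $2.75, still need 223.0 mg).
Take 1.099 servings of kale: +223.0 mg potassium for $0.71 (total $3.46, still need 0.0 mg).
Filling from the cheapest source first is optimal under one linear minimum: $3.46.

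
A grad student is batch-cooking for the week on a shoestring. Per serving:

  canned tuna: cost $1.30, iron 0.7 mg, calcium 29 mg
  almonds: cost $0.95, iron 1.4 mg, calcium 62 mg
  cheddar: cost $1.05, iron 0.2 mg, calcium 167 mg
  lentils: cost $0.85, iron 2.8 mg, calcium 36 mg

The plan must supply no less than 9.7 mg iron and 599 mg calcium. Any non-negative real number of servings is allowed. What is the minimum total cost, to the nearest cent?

This is a tiny linear program; its minimum lies at a vertex of the feasible set. List the vertices and price them.
canned tuna only: max(9.7/0.7, 599/29) = 20.66 servings → $26.85.
almonds only: max(9.7/1.4, 599/62) = 9.661 servings → $9.18.
cheddar only: max(9.7/0.2, 599/167) = 48.5 servings → $50.92.
lentils only: max(9.7/2.8, 599/36) = 16.64 servings → $14.14.
canned tuna + almonds with both targets exact would need a negative amount; discard.
canned tuna + cheddar with both tight: 13.5 servings and 1.242 servings → $18.86.
canned tuna + lentils with both targets exact would need a negative amount; discard.
almonds + cheddar with both tight: 6.776 servings and 1.071 servings → $7.56.
almonds + lentils: the both-tight solution has a negative serving — not a feasible corner.
cheddar + lentils with both tight: 2.884 servings and 3.258 servings → $5.80.
So the least-cost plan costs $5.80.

$5.80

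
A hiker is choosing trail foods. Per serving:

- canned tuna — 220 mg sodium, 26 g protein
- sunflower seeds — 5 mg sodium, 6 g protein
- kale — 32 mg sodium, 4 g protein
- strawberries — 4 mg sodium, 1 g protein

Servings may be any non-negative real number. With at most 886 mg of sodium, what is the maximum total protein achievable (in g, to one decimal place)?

1063.2 g

Protein per mg sodium: sunflower seeds 1.2, strawberries 0.25, kale 0.125, canned tuna 0.1182.
With no serving limits, spend the whole sodium allowance on sunflower seeds: 886 mg / 5 mg × 6 g = 1063.2 g.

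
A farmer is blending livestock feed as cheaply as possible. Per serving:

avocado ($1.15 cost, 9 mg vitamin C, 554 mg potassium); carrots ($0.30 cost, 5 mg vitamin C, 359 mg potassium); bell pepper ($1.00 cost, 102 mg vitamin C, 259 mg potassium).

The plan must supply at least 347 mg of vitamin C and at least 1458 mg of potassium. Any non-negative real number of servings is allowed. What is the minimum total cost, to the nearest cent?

Check every corner: each single food scaled to meet both minima, and each pair solved so both constraints bind.
avocado only: max(347/9, 1458/554) = 38.56 servings → $44.34.
carrots only: max(347/5, 1458/359) = 69.4 servings → $20.82.
bell pepper only: max(347/102, 1458/259) = 5.629 servings → $5.63.
avocado + carrots: intersection lies outside the first quadrant.
avocado + bell pepper with both tight: 1.086 servings and 3.306 servings → $4.56.
carrots + bell pepper with both tight: 1.666 servings and 3.32 servings → $3.82.
The minimum over all feasible corners is $3.82.

$3.82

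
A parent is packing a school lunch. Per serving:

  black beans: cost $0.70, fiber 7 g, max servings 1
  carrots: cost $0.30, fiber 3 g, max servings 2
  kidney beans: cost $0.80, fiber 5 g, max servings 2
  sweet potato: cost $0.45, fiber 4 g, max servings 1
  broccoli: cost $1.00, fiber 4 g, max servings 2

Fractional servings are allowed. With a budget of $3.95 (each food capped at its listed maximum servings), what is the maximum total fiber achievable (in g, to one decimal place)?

29.4 g

Fiber per dollar: black beans 10, carrots 10, sweet potato 8.889, kidney beans 6.25, broccoli 4.
Take 1 serving of black beans: spends $0.70, +7.0 g fiber (running total 7.0 g).
Take 2 servings of carrots: spends $0.60, +6.0 g fiber (running total 13.0 g).
Take 1 serving of sweet potato: spends $0.45, +4.0 g fiber (running total 17.0 g).
Take 2 servings of kidney beans: spends $1.60, +10.0 g fiber (running total 27.0 g).
Take 0.6 servings of broccoli: spends $0.60, +2.4 g fiber (running total 29.4 g).
Filling greedily by fiber-per-dollar is optimal for one linear limit, giving 29.4 g.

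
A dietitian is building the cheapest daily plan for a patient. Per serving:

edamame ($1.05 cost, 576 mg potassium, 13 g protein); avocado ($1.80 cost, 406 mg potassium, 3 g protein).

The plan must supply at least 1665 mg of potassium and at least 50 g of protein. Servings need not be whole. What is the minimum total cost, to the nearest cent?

For a min-cost LP with two ≥-constraints, a basic feasible solution has at most two positive variables.
edamame only: max(1665/576, 50/13) = 3.846 servings → $4.04.
avocado only: max(1665/406, 50/3) = 16.67 servings → $30.00.
edamame + avocado with both targets exact would need a negative amount; discard.
The minimum over all feasible corners is $4.04.

$4.04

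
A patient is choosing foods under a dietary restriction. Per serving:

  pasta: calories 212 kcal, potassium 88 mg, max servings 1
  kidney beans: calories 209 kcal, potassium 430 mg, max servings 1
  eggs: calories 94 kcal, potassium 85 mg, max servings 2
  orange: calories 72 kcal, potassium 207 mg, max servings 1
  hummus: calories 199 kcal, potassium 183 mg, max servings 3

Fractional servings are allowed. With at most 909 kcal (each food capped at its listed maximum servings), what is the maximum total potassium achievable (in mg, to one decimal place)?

1214.0 mg

Potassium per kcal: orange 2.875, kidney beans 2.057, hummus 0.9196, eggs 0.9043, pasta 0.4151.
Take 1 serving of orange: uses 72 kcal, +207.0 mg potassium (running total 207.0 mg).
Take 1 serving of kidney beans: uses 209 kcal, +430.0 mg potassium (running total 637.0 mg).
Take 3 servings of hummus: uses 597 kcal, +549.0 mg potassium (running total 1186.0 mg).
Take 0.3298 servings of eggs: uses 31 kcal, +28.0 mg potassium (running total 1214.0 mg).
Greedy by best ratio exhausts the calories allowance optimally: 1214.0 mg.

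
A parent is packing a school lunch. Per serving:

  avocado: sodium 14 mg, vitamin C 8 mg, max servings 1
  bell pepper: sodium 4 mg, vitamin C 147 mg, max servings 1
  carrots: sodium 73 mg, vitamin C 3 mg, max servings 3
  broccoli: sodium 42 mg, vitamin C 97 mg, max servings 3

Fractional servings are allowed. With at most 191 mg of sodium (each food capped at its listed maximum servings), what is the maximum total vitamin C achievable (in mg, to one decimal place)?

447.9 mg

Vitamin C per mg sodium: bell pepper 36.75, broccoli 2.31, avocado 0.5714, carrots 0.0411.
Take 1 serving of bell pepper: uses 4 mg sodium, +147.0 mg vitamin C (running total 147.0 mg).
Take 3 servings of broccoli: uses 126 mg sodium, +291.0 mg vitamin C (running total 438.0 mg).
Take 1 serving of avocado: uses 14 mg sodium, +8.0 mg vitamin C (running total 446.0 mg).
Take 0.6438 servings of carrots: uses 47 mg sodium, +1.9 mg vitamin C (running total 447.9 mg).
Filling greedily by vitamin C-per-mg sodium is optimal for one linear limit, giving 447.9 mg.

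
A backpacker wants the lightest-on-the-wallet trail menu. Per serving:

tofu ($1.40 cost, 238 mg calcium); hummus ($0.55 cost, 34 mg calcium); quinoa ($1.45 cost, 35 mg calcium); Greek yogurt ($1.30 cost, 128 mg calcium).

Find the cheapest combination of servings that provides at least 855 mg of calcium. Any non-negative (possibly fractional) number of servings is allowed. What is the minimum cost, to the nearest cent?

$5.03

Cost per mg of calcium: tofu $0.0059, Greek yogurt $0.0102, hummus $0.0162, quinoa $0.0414.
With no serving limits, use only tofu: 855 mg / 238 mg = 3.592 servings × $1.40 = $5.03.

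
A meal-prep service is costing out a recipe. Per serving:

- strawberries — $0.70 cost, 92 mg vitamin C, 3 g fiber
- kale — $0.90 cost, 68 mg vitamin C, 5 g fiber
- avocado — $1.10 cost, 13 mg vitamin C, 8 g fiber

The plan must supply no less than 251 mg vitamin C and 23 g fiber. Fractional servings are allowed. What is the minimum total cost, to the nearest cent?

An LP optimum is at a vertex; with two nutrient constraints at most two foods are used. Check each candidate.
strawberries only: max(251/92, 23/3) = 7.667 servings → $5.37.
kale only: max(251/68, 23/5) = 4.6 servings → $4.14.
avocado only: max(251/13, 23/8) = 19.31 servings → $21.24.
strawberries + kale: intersection lies outside the first quadrant.
strawberries + avocado with both tight: 2.452 servings and 1.956 servings → $3.87.
kale + avocado with both tight: 3.568 servings and 0.6451 servings → $3.92.
Cheapest feasible corner: $3.87.

$3.87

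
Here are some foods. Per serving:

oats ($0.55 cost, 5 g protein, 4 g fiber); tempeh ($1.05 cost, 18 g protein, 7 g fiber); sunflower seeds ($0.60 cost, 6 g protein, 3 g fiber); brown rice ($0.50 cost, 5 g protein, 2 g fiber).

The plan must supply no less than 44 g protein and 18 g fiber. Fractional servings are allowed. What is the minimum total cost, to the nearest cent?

Compare the cost at each extreme point of the feasible region.
oats only: max(44/5, 18/4) = 8.8 servings → $4.84.
tempeh only: max(44/18, 18/7) = 2.571 servings → $2.70.
sunflower seeds only: max(44/6, 18/3) = 7.333 servings → $4.40.
brown rice only: max(44/5, 18/2) = 9 servings → $4.50.
oats + tempeh with both tight: 0.4324 servings and 2.324 servings → $2.68.
oats + sunflower seeds with both targets exact would need a negative amount; discard.
oats + brown rice with both tight: 0.2 servings and 8.6 servings → $4.41.
tempeh + sunflower seeds with both tight: 2 servings and 1.333 servings → $2.90.
tempeh + brown rice: intersection lies outside the first quadrant.
sunflower seeds + brown rice with both tight: 0.6667 servings and 8 servings → $4.40.
So the least-cost plan costs $2.68.

$2.68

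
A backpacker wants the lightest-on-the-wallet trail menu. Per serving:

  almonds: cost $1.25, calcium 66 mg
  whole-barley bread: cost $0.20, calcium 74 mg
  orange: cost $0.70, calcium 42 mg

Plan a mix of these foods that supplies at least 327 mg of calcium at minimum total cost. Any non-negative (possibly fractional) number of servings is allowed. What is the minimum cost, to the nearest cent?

$0.88

Cost per mg of calcium: whole-barley bread $0.0027, orange $0.0167, almonds $0.0189.
With no serving limits, use only whole-barley bread: 327 mg / 74 mg = 4.419 servings × $0.20 = $0.88.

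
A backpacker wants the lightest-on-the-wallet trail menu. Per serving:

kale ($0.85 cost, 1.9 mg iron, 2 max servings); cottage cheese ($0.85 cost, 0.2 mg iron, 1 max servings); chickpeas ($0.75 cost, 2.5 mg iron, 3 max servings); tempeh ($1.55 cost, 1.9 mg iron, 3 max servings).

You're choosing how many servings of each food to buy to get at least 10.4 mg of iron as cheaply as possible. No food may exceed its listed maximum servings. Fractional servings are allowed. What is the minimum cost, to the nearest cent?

Cost per mg of iron: chickpeas $0.3000, kale $0.4474, tempeh $0.8158, cottage cheese $4.2500.
Take 3 servings of chickpeas: +7.5 mg iron for $2.25 (total $2.25, still need 2.9 mg).
Take 1.526 servings of kale: +2.9 mg iron for $1.30 (total $3.55, still need 0.0 mg).
Filling from the cheapest source first is optimal under one linear minimum: $3.55.

$3.55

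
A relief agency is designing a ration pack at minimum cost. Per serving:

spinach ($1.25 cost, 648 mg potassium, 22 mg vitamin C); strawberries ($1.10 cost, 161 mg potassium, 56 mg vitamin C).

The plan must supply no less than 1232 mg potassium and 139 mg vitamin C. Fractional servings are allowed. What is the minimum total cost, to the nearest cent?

$3.89

With two linear requirements the optimum uses one or two foods; enumerate the corners.
spinach only: max(1232/648, 139/22) = 6.318 servings → $7.90.
strawberries only: max(1232/161, 139/56) = 7.652 servings → $8.42.
spinach + strawberries with both tight: 1.423 servings and 1.923 servings → $3.89.
Cheapest feasible corner: $3.89.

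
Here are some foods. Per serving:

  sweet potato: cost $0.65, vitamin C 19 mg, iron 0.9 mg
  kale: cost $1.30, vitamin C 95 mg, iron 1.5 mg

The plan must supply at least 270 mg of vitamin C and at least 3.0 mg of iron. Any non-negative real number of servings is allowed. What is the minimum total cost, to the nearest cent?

$3.69

For a min-cost LP with two ≥-constraints, a basic feasible solution has at most two positive variables.
sweet potato only: max(270/19, 3.0/0.9) = 14.21 servings → $9.24.
kale only: max(270/95, 3.0/1.5) = 2.842 servings → $3.69.
sweet potato + kale: intersection lies outside the first quadrant.
So the least-cost plan costs $3.69.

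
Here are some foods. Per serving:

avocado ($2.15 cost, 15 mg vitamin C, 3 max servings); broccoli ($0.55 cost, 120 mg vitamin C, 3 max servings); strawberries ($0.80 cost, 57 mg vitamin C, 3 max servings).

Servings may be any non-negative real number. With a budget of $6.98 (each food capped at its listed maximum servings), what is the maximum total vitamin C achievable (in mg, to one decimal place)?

Vitamin C per dollar: broccoli 218.2, strawberries 71.25, avocado 6.977.
Take 3 servings of broccoli: spends $1.65, +360.0 mg vitamin C (running total 360.0 mg).
Take 3 servings of strawberries: spends $2.40, +171.0 mg vitamin C (running total 531.0 mg).
Take 1.363 servings of avocado: spends $2.93, +20.4 mg vitamin C (running total 551.4 mg).
Filling greedily by vitamin C-per-dollar is optimal for one linear limit, giving 551.4 mg.

551.4 mg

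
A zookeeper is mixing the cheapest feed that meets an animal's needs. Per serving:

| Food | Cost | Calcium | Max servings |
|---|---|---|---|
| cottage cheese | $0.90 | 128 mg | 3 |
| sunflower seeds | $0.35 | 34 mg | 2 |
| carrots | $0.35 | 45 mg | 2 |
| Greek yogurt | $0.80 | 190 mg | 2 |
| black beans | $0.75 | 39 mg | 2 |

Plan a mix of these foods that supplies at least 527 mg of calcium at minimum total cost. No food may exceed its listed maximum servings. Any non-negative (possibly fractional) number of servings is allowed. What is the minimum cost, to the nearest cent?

Cost per mg of calcium: Greek yogurt $0.0042, cottage cheese $0.0070, carrots $0.0078, sunflower seeds $0.0103, black beans $0.0192.
Take 2 servings of Greek yogurt: +380.0 mg calcium for $1.60 (total $1.60, still need 147.0 mg).
Take 1.148 servings of cottage cheese: +147.0 mg calcium for $1.03 (total $2.63, still need 0.0 mg).
Filling from the cheapest source first is optimal under one linear minimum: $2.63.

$2.63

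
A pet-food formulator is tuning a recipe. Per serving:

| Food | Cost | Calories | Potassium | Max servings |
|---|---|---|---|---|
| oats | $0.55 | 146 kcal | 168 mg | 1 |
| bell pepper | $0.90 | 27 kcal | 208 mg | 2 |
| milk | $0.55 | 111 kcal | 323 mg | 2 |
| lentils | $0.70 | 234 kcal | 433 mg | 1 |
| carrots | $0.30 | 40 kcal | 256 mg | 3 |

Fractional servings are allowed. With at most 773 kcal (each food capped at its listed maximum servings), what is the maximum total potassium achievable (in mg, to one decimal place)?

Potassium per kcal: bell pepper 7.704, carrots 6.4, milk 2.91, lentils 1.85, oats 1.151.
Take 2 servings of bell pepper: uses 54 kcal, +416.0 mg potassium (running total 416.0 mg).
Take 3 servings of carrots: uses 120 kcal, +768.0 mg potassium (running total 1184.0 mg).
Take 2 servings of milk: uses 222 kcal, +646.0 mg potassium (running total 1830.0 mg).
Take 1 serving of lentils: uses 234 kcal, +433.0 mg potassium (running total 2263.0 mg).
Take 0.9795 servings of oats: uses 143 kcal, +164.5 mg potassium (running total 2427.5 mg).
Greedy by best ratio exhausts the calories allowance optimally: 2427.5 mg.

2427.5 mg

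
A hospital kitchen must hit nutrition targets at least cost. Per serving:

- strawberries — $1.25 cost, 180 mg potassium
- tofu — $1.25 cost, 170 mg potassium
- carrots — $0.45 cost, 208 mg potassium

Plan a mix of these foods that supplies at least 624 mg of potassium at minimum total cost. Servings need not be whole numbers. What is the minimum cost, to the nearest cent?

Cost per mg of potassium: carrots $0.0022, strawberries $0.0069, tofu $0.0074.
With no serving limits, use only carrots: 624 mg / 208 mg = 3 servings × $0.45 = $1.35.

$1.35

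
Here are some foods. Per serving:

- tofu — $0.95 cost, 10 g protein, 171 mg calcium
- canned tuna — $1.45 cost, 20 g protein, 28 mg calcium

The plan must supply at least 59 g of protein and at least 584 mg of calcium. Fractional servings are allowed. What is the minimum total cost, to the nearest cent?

$5.00

At the optimum either one food covers both requirements or two foods hit both targets exactly; no other combination can be cheaper.
tofu only: max(59/10, 584/171) = 5.9 servings → $5.61.
canned tuna only: max(59/20, 584/28) = 20.86 servings → $30.24.
tofu + canned tuna with both tight: 3.194 servings and 1.353 servings → $5.00.
Cheapest feasible corner: $5.00.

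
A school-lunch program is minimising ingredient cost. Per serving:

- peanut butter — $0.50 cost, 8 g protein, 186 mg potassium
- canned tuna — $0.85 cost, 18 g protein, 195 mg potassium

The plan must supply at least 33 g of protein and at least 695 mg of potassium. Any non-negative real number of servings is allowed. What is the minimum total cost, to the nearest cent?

This is a tiny linear program; its minimum lies at a vertex of the feasible set. List the vertices and price them.
peanut butter only: max(33/8, 695/186) = 4.125 servings → $2.06.
canned tuna only: max(33/18, 695/195) = 3.564 servings → $3.03.
peanut butter + canned tuna with both tight: 3.398 servings and 0.3233 servings → $1.97.
The minimum over all feasible corners is $1.97.

$1.97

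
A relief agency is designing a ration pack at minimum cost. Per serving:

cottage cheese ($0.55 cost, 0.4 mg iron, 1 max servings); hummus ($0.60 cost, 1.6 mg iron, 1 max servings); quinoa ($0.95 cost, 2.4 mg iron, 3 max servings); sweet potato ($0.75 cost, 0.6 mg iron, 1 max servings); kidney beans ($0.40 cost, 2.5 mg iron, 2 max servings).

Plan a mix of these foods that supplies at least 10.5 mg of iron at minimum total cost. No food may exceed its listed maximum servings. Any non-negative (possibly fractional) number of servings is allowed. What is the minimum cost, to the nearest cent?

$2.94

Cost per mg of iron: kidney beans $0.1600, hummus $0.3750, quinoa $0.3958, sweet potato $1.2500, cottage cheese $1.3750.
Take 2 servings of kidney beans: +5.0 mg iron for $0.80 (total $0.80, still need 5.5 mg).
Take 1 serving of hummus: +1.6 mg iron for $0.60 (total $1.40, still need 3.9 mg).
Take 1.625 servings of quinoa: +3.9 mg iron for $1.54 (total $2.94, still need 0.0 mg).
Filling from the cheapest source first is optimal under one linear minimum: $2.94.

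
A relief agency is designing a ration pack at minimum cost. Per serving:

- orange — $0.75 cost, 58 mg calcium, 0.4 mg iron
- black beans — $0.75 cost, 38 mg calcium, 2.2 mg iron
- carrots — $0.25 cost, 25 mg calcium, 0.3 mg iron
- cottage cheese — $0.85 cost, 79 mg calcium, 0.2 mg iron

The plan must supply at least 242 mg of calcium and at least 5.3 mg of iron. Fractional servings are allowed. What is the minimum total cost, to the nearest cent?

orange only: max(242/58, 5.3/0.4) = 13.25 servings → $9.94.
black beans only: max(242/38, 5.3/2.2) = 6.368 servings → $4.78.
carrots only: max(242/25, 5.3/0.3) = 17.67 servings → $4.42.
cottage cheese only: max(242/79, 5.3/0.2) = 26.5 servings → $22.52.
orange + black beans with both tight: 2.945 servings and 1.874 servings → $3.61.
orange + carrots: intersection lies outside the first quadrant.
orange + cottage cheese with both targets exact would need a negative amount; discard.
black beans + carrots with both tight: 1.374 servings and 7.592 servings → $2.93.
black beans + cottage cheese with both tight: 2.228 servings and 1.992 servings → $3.36.
carrots + cottage cheese with both targets exact would need a negative amount; discard.
The minimum over all feasible corners is $2.93.

$2.93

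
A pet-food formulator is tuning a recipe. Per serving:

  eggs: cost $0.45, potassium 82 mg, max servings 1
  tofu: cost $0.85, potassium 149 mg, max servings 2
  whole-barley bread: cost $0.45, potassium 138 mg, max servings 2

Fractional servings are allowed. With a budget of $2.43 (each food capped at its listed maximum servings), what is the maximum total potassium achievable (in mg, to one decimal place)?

Potassium per dollar: whole-barley bread 306.7, eggs 182.2, tofu 175.3.
Take 2 servings of whole-barley bread: spends $0.90, +276.0 mg potassium (running total 276.0 mg).
Take 1 serving of eggs: spends $0.45, +82.0 mg potassium (running total 358.0 mg).
Take 1.271 servings of tofu: spends $1.08, +189.3 mg potassium (running total 547.3 mg).
Filling greedily by potassium-per-dollar is optimal for one linear limit, giving 547.3 mg.

547.3 mg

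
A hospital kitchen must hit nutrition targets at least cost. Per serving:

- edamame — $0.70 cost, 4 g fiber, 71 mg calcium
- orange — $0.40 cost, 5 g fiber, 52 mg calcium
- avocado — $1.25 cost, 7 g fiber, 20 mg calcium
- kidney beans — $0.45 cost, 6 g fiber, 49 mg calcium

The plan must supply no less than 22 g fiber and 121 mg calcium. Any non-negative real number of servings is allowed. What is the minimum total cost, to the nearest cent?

$1.65

An LP optimum is at a vertex; with two nutrient constraints at most two foods are used. Check each candidate.
edamame only: max(22/4, 121/71) = 5.5 servings → $3.85.
orange only: max(22/5, 121/52) = 4.4 servings → $1.76.
avocado only: max(22/7, 121/20) = 6.05 servings → $7.56.
kidney beans only: max(22/6, 121/49) = 3.667 servings → $1.65.
edamame + orange: intersection lies outside the first quadrant.
edamame + avocado with both tight: 0.976 servings and 2.585 servings → $3.91.
edamame + kidney beans: intersection lies outside the first quadrant.
orange + avocado with both tight: 1.542 servings and 2.042 servings → $3.17.
orange + kidney beans: the both-tight solution has a negative serving — not a feasible corner.
avocado + kidney beans with both tight: 1.578 servings and 1.825 servings → $2.79.
The minimum over all feasible corners is $1.65.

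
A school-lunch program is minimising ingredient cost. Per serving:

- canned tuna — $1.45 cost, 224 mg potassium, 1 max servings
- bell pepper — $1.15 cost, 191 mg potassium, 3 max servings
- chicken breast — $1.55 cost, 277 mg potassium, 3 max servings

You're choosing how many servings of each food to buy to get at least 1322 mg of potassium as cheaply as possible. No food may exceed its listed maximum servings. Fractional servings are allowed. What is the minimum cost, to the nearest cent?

$7.61

Cost per mg of potassium: chicken breast $0.0056, bell pepper $0.0060, canned tuna $0.0065.
Take 3 servings of chicken breast: +831.0 mg potassium for $4.65 (total $4.65, still need 491.0 mg).
Take 2.571 servings of bell pepper: +491.0 mg potassium for $2.96 (total $7.61, still need 0.0 mg).
Filling from the cheapest source first is optimal under one linear minimum: $7.61.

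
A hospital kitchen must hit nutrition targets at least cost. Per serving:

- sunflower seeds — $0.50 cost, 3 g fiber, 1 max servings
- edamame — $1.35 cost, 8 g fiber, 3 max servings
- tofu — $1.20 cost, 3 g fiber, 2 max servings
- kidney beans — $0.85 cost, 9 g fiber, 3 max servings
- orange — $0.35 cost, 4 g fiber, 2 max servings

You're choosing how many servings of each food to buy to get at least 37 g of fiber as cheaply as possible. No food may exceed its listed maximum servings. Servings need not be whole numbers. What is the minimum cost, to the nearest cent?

Cost per g of fiber: orange $0.0875, kidney beans $0.0944, sunflower seeds $0.1667, edamame $0.1688, tofu $0.4000.
Take 2 servings of orange: +8.0 g fiber for $0.70 (total $0.70, still need 29.0 g).
Take 3 servings of kidney beans: +27.0 g fiber for $2.55 (total $3.25, still need 2.0 g).
Take 0.6667 servings of sunflower seeds: +2.0 g fiber for $0.33 (total $3.58, still need 0.0 g).
Filling from the cheapest source first is optimal under one linear minimum: $3.58.

$3.58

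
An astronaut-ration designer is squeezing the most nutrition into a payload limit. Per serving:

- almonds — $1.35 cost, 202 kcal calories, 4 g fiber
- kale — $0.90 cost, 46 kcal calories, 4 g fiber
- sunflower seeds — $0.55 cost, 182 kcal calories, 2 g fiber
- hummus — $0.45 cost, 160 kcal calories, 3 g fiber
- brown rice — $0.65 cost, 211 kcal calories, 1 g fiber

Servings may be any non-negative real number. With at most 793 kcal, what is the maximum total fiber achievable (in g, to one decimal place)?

Fiber per kcal: kale 0.08696, almonds 0.0198, hummus 0.01875, sunflower seeds 0.01099, brown rice 0.004739.
With no serving limits, spend the whole calories allowance on kale: 793 kcal / 46 kcal × 4 g = 69.0 g.

69.0 g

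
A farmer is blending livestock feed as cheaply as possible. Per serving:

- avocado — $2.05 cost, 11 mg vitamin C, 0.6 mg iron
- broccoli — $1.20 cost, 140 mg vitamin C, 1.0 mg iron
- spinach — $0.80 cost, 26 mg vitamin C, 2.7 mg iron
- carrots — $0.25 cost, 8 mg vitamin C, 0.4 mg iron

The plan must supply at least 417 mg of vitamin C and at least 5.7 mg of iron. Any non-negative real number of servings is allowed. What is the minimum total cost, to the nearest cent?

$4.20

Compare the cost at each extreme point of the feasible region.
avocado only: max(417/11, 5.7/0.6) = 37.91 servings → $77.71.
broccoli only: max(417/140, 5.7/1.0) = 5.7 servings → $6.84.
spinach only: max(417/26, 5.7/2.7) = 16.04 servings → $12.83.
carrots only: max(417/8, 5.7/0.4) = 52.12 servings → $13.03.
avocado + broccoli with both tight: 5.219 servings and 2.568 servings → $13.78.
avocado + spinach: the both-tight solution has a negative serving — not a feasible corner.
avocado + carrots with both targets exact would need a negative amount; discard.
broccoli + spinach with both tight: 2.778 servings and 1.082 servings → $4.20.
broccoli + carrots with both tight: 2.525 servings and 7.938 servings → $5.01.
spinach + carrots with both targets exact would need a negative amount; discard.
The minimum over all feasible corners is $4.20.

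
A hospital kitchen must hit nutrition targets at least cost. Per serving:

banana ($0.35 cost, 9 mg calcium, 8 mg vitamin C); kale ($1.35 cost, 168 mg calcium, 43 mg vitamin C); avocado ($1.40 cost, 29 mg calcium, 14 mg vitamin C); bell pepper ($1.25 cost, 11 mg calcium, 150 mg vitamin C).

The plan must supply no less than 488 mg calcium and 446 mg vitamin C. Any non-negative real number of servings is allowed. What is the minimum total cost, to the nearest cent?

A basic optimal solution has at most two foods positive. Try each food alone and each pair with both targets met exactly.
banana only: max(488/9, 446/8) = 55.75 servings → $19.51.
kale only: max(488/168, 446/43) = 10.37 servings → $14.00.
avocado only: max(488/29, 446/14) = 31.86 servings → $44.60.
bell pepper only: max(488/11, 446/150) = 44.36 servings → $55.45.
banana + kale with both targets exact would need a negative amount; discard.
banana + avocado: intersection lies outside the first quadrant.
banana + bell pepper with both tight: 54.12 servings and 0.08716 servings → $19.05.
kale + avocado with both targets exact would need a negative amount; discard.
kale + bell pepper with both tight: 2.762 servings and 2.182 servings → $6.46.
avocado + bell pepper with both tight: 16.28 servings and 1.454 servings → $24.60.
Cheapest feasible corner: $6.46.

$6.46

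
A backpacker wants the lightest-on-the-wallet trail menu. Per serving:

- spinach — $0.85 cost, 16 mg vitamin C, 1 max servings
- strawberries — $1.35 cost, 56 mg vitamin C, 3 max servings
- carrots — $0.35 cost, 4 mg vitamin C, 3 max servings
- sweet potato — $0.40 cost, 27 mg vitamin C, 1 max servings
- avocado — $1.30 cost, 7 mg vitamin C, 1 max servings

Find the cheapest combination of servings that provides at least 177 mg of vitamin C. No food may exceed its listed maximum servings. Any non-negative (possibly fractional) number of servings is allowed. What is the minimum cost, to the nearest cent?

Cost per mg of vitamin C: sweet potato $0.0148, strawberries $0.0241, spinach $0.0531, carrots $0.0875, avocado $0.1857.
Take 1 serving of sweet potato: +27.0 mg vitamin C for $0.40 (total $0.40, still need 150.0 mg).
Take 2.679 servings of strawberries: +150.0 mg vitamin C for $3.62 (total $4.02, still need 0.0 mg).
Greedy by cheapest-per-mg is optimal for a single linear constraint, so the minimum cost is $4.02.

$4.02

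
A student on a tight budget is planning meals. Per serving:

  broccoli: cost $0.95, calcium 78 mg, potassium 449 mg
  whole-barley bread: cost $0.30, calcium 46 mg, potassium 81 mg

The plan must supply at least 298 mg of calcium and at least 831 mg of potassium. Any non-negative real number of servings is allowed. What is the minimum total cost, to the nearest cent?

$2.38

For a min-cost LP with two ≥-constraints, a basic feasible solution has at most two positive variables.
broccoli only: max(298/78, 831/449) = 3.821 servings → $3.63.
whole-barley bread only: max(298/46, 831/81) = 10.26 servings → $3.08.
broccoli + whole-barley bread with both tight: 0.9827 servings and 4.812 servings → $2.38.
Cheapest feasible corner: $2.38.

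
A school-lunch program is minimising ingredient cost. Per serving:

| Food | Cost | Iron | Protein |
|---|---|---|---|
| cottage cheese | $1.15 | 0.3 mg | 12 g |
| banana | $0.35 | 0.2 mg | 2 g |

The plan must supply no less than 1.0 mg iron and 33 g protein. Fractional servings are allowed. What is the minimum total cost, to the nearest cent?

$3.35

cottage cheese only: max(1.0/0.3, 33/12) = 3.333 servings → $3.83.
banana only: max(1.0/0.2, 33/2) = 16.5 servings → $5.78.
cottage cheese + banana with both tight: 2.556 servings and 1.167 servings → $3.35.
Cheapest feasible corner: $3.35.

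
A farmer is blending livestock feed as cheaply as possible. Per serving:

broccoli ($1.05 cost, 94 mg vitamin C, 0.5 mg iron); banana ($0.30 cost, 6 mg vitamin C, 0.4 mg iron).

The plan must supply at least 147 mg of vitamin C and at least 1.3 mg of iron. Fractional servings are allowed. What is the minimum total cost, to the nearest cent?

$1.97

At the optimum either one food covers both requirements or two foods hit both targets exactly; no other combination can be cheaper.
broccoli only: max(147/94, 1.3/0.5) = 2.6 servings → $2.73.
banana only: max(147/6, 1.3/0.4) = 24.5 servings → $7.35.
broccoli + banana with both tight: 1.474 servings and 1.408 servings → $1.97.
Cheapest feasible corner: $1.97.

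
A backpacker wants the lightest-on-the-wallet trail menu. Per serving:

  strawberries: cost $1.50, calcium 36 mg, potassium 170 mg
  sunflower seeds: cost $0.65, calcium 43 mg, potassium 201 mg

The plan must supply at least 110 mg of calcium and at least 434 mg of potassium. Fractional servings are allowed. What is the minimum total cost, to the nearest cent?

An LP optimum is at a vertex; with two nutrient constraints at most two foods are used. Check each candidate.
strawberries only: max(110/36, 434/170) = 3.056 servings → $4.58.
sunflower seeds only: max(110/43, 434/201) = 2.558 servings → $1.66.
strawberries + sunflower seeds with both targets exact would need a negative amount; discard.
Cheapest feasible corner: $1.66.

$1.66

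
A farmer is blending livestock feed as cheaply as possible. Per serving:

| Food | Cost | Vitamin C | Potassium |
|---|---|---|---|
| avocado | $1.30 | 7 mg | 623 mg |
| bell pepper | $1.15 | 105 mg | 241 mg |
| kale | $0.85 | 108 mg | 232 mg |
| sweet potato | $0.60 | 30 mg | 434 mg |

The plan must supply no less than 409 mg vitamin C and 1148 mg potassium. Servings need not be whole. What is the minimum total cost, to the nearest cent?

Two binding constraints pin down two serving amounts, so the optimal mix uses at most two foods. The candidates are each food alone (scaled to the tighter of vitamin C/potassium) and each pair with both constraints tight.
avocado only: max(409/7, 1148/623) = 58.43 servings → $75.96.
bell pepper only: max(409/105, 1148/241) = 4.763 servings → $5.48.
kale only: max(409/108, 1148/232) = 4.948 servings → $4.21.
sweet potato only: max(409/30, 1148/434) = 13.63 servings → $8.18.
avocado + bell pepper with both tight: 0.3448 servings and 3.872 servings → $4.90.
avocado + kale with both tight: 0.4431 servings and 3.758 servings → $3.77.
avocado + sweet potato with both targets exact would need a negative amount; discard.
bell pepper + kale: intersection lies outside the first quadrant.
bell pepper + sweet potato with both tight: 3.732 servings and 0.5731 servings → $4.64.
kale + sweet potato with both tight: 3.585 servings and 0.729 servings → $3.48.
Cheapest feasible corner: $3.48.

$3.48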